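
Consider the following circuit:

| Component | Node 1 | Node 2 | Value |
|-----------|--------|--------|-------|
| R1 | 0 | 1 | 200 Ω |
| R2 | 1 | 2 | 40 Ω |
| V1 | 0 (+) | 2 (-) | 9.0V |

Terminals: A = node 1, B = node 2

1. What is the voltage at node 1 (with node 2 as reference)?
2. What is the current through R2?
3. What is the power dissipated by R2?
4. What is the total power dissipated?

Nodal analysis, taking node 2 as the 0 V reference.
Source V1 fixes V_0 = 9 V.
KCL at each unknown node (sum of currents leaving = 0; resistances in Ω):
  Node 1: (V_1 - 9)/200 + (V_1 - 0)/40 = 0
Collecting terms: 0.03 × V_1 = 0.045  =>  V_1 = 1.5 V
Part 1:
  Read off the nodal solution: V_1 = 1.5 V
Part 2:
  I_R2 = (V_1 - V_2)/R2 = (1.5 - 0)/40 = 0.0375 A
  Magnitude: I_R2 = 0.0375 A
Part 3:
  I_R2 = (V_1 - V_2)/R2 = (1.5 - 0)/40 = 0.0375 A
  P_R2 = I_R2² × R2 = (0.0375)² × 40 = 0.05625 W
Part 4:
  Power in each resistor, P = (ΔV)²/R:
    P_R1 = (9 - 1.5)²/200 = 0.2812 W
    P_R2 = (1.5 - 0)²/40 = 0.05625 W
  P_total = P_R1 + P_R2 = 0.3375 W

Final answers:
1. V_1 = 1.5 V
2. I_R2 = 0.0375 A
3. P_R2 = 0.05625 W
4. P_total = 0.3375 W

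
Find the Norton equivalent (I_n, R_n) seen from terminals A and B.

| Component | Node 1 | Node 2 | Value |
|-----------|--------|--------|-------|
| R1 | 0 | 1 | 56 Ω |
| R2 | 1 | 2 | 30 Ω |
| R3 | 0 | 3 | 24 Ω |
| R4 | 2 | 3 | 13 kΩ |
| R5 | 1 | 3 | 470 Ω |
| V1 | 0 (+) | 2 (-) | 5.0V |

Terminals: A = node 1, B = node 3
Find the Thévenin equivalent first; then I_n = V_th/R_th and R_n = R_th.
Step 1 — V_th is the open-circuit voltage V_A - V_B (nothing connected across the terminals).
Nodal analysis, taking node 2 as the 0 V reference.
Source V1 fixes V_0 = 5 V.
KCL at each unknown node (sum of currents leaving = 0; resistances in Ω):
  Node 1: (V_1 - 5)/56 + (V_1 - 0)/30 + (V_1 - V_3)/470 = 0
  Node 3: (V_3 - 5)/24 + (V_3 - 0)/13000 + (V_3 - V_1)/470 = 0
Collecting terms (coefficients in siemens):
  0.05332·V_1 - 0.002128·V_3 = 0.08929
  0.04387·V_3 - 0.002128·V_1 = 0.2083
Determinant D = (0.05332)(0.04387) - (-0.002128)(-0.002128) = 0.002335
V_1 = [(0.08929)(0.04387) - (-0.002128)(0.2083)]/D = 1.868 V
V_3 = [(0.05332)(0.2083) - (0.08929)(-0.002128)]/D = 4.839 V
V_th = V_1 - V_3 = 1.868 - 4.839 = -2.972 V
Step 2 — R_th: zero the source — replace V1 by a short circuit (node 2 merges into node 0) — and find the resistance seen between A (node 1) and B (node 3).
Reduce the network between node 1 (A) and node 3 (B) by series/parallel combination:
  Rp1 = R1 ‖ R2 (parallel, both between nodes 0 and 1) = 1/(1/56 + 1/30) = 19.53 Ω
  Rp2 = R3 ‖ R4 (parallel, both between nodes 0 and 3) = 1/(1/24 + 1/13000) = 23.96 Ω
  Rs1 = Rp1 + Rp2 (series, joined only at node 0) = 19.53 + 23.96 = 43.49 Ω
  Rp3 = R5 ‖ Rs1 (parallel, both between nodes 1 and 3) = 1/(1/470 + 1/43.49) = 39.81 Ω
R_th = 39.81 Ω
I_n = V_th/R_th = -2.972/39.81 = -0.07465 A, and R_n = R_th = 39.81 Ω

Final answer: I_n = -0.07465 A, R_n = 39.81 Ω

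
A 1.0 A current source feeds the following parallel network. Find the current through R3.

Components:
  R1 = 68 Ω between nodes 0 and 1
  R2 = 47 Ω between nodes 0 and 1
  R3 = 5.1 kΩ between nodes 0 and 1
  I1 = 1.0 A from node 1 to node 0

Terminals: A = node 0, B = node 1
All resistors sit directly between nodes 0 and 1, so they are in parallel and share one voltage V; the full source current 1 A splits among them.
1/R_par = 1/68 + 1/47 + 1/5100 = 0.03618 S  =>  R_par = 27.64 Ω
V = I × R_par = 1 × 27.64 = 27.64 V
I_R3 = V/R3 = 27.64/5100 = 0.00542 A

Final answer: 0.00542 A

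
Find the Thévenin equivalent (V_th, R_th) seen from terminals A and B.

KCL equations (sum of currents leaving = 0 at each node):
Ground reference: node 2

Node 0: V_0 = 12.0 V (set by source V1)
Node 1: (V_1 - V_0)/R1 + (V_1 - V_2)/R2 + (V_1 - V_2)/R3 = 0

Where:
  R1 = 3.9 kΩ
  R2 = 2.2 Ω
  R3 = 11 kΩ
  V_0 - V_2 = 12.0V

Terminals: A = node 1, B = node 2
Step 1 — V_th is the open-circuit voltage V_A - V_B (nothing connected across the terminals).
Nodal analysis, taking node 2 as the 0 V reference.
Source V1 fixes V_0 = 12 V.
KCL at each unknown node (sum of currents leaving = 0; resistances in Ω):
  Node 1: (V_1 - 12)/3900 + (V_1 - 0)/2.2 + (V_1 - 0)/11000 = 0
Collecting terms: 0.4549 × V_1 = 0.003077  =>  V_1 = 0.006764 V
V_th = V_1 - V_2 = 0.006764 - 0 = 0.006764 V
Step 2 — R_th: zero the source — replace V1 by a short circuit (node 2 merges into node 0) — and find the resistance seen between A (node 1) and B (node 0).
Reduce the network between node 1 (A) and node 0 (B) by series/parallel combination:
  Rp1 = R1 ‖ R2 ‖ R3 (parallel, all between nodes 0 and 1) = 1/(1/3900 + 1/2.2 + 1/11000) = 2.198 Ω
R_th = 2.198 Ω

Final answer: V_th = 0.006764 V, R_th = 2.198 Ω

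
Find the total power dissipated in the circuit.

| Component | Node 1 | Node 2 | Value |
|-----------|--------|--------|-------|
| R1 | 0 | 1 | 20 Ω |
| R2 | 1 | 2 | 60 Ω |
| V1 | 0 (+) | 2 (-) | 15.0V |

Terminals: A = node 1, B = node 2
Nodal analysis, taking node 2 as the 0 V reference.
Source V1 fixes V_0 = 15 V.
KCL at each unknown node (sum of currents leaving = 0; resistances in Ω):
  Node 1: (V_1 - 15)/20 + (V_1 - 0)/60 = 0
Collecting terms: 0.06667 × V_1 = 0.75  =>  V_1 = 11.25 V
Power in each resistor, P = (ΔV)²/R:
  P_R1 = (15 - 11.25)²/20 = 0.7031 W
  P_R2 = (11.25 - 0)²/60 = 2.109 W
P_total = P_R1 + P_R2 = 2.812 W

Final answer: 2.812 W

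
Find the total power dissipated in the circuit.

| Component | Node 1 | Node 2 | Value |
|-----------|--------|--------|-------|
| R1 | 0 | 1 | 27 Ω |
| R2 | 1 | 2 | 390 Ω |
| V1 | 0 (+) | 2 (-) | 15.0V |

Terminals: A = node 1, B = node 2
Nodal analysis, taking node 2 as the 0 V reference.
Source V1 fixes V_0 = 15 V.
KCL at each unknown node (sum of currents leaving = 0; resistances in Ω):
  Node 1: (V_1 - 15)/27 + (V_1 - 0)/390 = 0
Collecting terms: 0.0396 × V_1 = 0.5556  =>  V_1 = 14.03 V
Power in each resistor, P = (ΔV)²/R:
  P_R1 = (15 - 14.03)²/27 = 0.03494 W
  P_R2 = (14.03 - 0)²/390 = 0.5046 W
P_total = P_R1 + P_R2 = 0.5396 W

Final answer: 0.5396 W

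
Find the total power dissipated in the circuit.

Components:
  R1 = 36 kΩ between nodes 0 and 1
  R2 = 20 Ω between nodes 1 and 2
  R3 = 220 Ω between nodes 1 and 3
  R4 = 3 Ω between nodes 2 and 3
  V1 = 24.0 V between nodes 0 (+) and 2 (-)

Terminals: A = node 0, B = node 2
Nodal analysis, taking node 2 as the 0 V reference.
Source V1 fixes V_0 = 24 V.
KCL at each unknown node (sum of currents leaving = 0; resistances in Ω):
  Node 1: (V_1 - 24)/36000 + (V_1 - 0)/20 + (V_1 - V_3)/220 = 0
  Node 3: (V_3 - V_1)/220 + (V_3 - 0)/3 = 0
Collecting terms (coefficients in siemens):
  0.05457·V_1 - 0.004545·V_3 = 0.0006667
  0.3379·V_3 - 0.004545·V_1 = 0
Determinant D = (0.05457)(0.3379) - (-0.004545)(-0.004545) = 0.01842
V_1 = [(0.0006667)(0.3379) - (-0.004545)(0)]/D = 0.01223 V
V_3 = [(0.05457)(0) - (0.0006667)(-0.004545)]/D = 0.0001645 V
Power in each resistor, P = (ΔV)²/R:
  P_R1 = (24 - 0.01223)²/36000 = 0.01598 W
  P_R2 = (0.01223 - 0)²/20 = 0.000007478 W
  P_R3 = (0.01223 - 0.0001645)²/220 = 0.0000006617 W
  P_R4 = (0 - 0.0001645)²/3 = 0.000000009023 W
P_total = P_R1 + P_R2 + P_R3 + P_R4 = 0.01599 W

Final answer: 0.01599 W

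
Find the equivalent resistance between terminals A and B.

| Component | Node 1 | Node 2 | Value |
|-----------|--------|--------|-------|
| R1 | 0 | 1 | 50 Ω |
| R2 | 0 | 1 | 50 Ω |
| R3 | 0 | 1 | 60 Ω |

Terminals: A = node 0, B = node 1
Reduce the network between node 0 (A) and node 1 (B) by series/parallel combination:
  Rp1 = R1 ‖ R2 ‖ R3 (parallel, all between nodes 0 and 1) = 1/(1/50 + 1/50 + 1/60) = 17.65 Ω
R_eq = 17.65 Ω

Final answer: 17.65 Ω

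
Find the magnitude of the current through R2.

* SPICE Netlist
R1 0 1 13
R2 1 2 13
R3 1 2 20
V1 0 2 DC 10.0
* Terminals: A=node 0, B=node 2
Nodal analysis, taking node 2 as the 0 V reference.
Source V1 fixes V_0 = 10 V.
KCL at each unknown node (sum of currents leaving = 0; resistances in Ω):
  Node 1: (V_1 - 10)/13 + (V_1 - 0)/13 + (V_1 - 0)/20 = 0
Collecting terms: 0.2038 × V_1 = 0.7692  =>  V_1 = 3.774 V
I_R2 = (V_1 - V_2)/R2 = (3.774 - 0)/13 = 0.2903 A
|I_R2| = 0.2903 A

Final answer: |I_R2| = 0.2903 A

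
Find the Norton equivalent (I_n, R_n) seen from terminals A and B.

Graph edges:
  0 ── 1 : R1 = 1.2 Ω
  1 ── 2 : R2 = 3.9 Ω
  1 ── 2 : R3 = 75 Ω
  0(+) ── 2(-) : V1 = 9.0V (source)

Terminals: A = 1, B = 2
Find the Thévenin equivalent first; then I_n = V_th/R_th and R_n = R_th.
Step 1 — V_th is the open-circuit voltage V_A - V_B (nothing connected across the terminals).
Nodal analysis, taking node 2 as the 0 V reference.
Source V1 fixes V_0 = 9 V.
KCL at each unknown node (sum of currents leaving = 0; resistances in Ω):
  Node 1: (V_1 - 9)/1.2 + (V_1 - 0)/3.9 + (V_1 - 0)/75 = 0
Collecting terms: 1.103 × V_1 = 7.5  =>  V_1 = 6.799 V
V_th = V_1 - V_2 = 6.799 - 0 = 6.799 V
Step 2 — R_th: zero the source — replace V1 by a short circuit (node 2 merges into node 0) — and find the resistance seen between A (node 1) and B (node 0).
Reduce the network between node 1 (A) and node 0 (B) by series/parallel combination:
  Rp1 = R1 ‖ R2 ‖ R3 (parallel, all between nodes 0 and 1) = 1/(1/1.2 + 1/3.9 + 1/75) = 0.9066 Ω
R_th = 0.9066 Ω
I_n = V_th/R_th = 6.799/0.9066 = 7.5 A, and R_n = R_th = 0.9066 Ω

Final answer: I_n = 7.5 A, R_n = 0.9066 Ω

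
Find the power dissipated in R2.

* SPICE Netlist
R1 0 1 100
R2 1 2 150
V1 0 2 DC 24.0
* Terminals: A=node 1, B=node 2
Nodal analysis, taking node 2 as the 0 V reference.
Source V1 fixes V_0 = 24 V.
KCL at each unknown node (sum of currents leaving = 0; resistances in Ω):
  Node 1: (V_1 - 24)/100 + (V_1 - 0)/150 = 0
Collecting terms: 0.01667 × V_1 = 0.24  =>  V_1 = 14.4 V
I_R2 = (V_1 - V_2)/R2 = (14.4 - 0)/150 = 0.096 A
P_R2 = I_R2² × R2 = (0.096)² × 150 = 1.382 W

Final answer: 1.382 W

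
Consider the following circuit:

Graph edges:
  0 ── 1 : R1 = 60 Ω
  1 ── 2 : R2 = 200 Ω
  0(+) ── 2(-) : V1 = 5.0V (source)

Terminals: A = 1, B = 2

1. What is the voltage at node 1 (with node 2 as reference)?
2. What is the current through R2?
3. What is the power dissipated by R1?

Nodal analysis, taking node 2 as the 0 V reference.
Source V1 fixes V_0 = 5 V.
KCL at each unknown node (sum of currents leaving = 0; resistances in Ω):
  Node 1: (V_1 - 5)/60 + (V_1 - 0)/200 = 0
Collecting terms: 0.02167 × V_1 = 0.08333  =>  V_1 = 3.846 V
Part 1:
  Read off the nodal solution: V_1 = 3.846 V
Part 2:
  I_R2 = (V_1 - V_2)/R2 = (3.846 - 0)/200 = 0.01923 A
  Magnitude: I_R2 = 0.01923 A
Part 3:
  I_R1 = (V_0 - V_1)/R1 = (5 - 3.846)/60 = 0.01923 A
  P_R1 = I_R1² × R1 = (0.01923)² × 60 = 0.02219 W

Final answers:
1. V_1 = 3.846 V
2. I_R2 = 0.01923 A
3. P_R1 = 0.02219 W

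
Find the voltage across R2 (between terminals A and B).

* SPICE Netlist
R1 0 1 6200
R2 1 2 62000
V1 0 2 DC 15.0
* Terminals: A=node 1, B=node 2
R1 and R2 are in series across V1 (node 0 → node 1 → node 2), and the output A–B is taken across R2, so this is a voltage divider.
Series current: I = V1/(R1 + R2) = 15/(6200 + 62000) = 15/68200 = 0.0002199 A
V_R2 = I × R2 = V1 × R2/(R1 + R2) = 15 × 62000/68200 = 13.64 V

Final answer: 13.64 V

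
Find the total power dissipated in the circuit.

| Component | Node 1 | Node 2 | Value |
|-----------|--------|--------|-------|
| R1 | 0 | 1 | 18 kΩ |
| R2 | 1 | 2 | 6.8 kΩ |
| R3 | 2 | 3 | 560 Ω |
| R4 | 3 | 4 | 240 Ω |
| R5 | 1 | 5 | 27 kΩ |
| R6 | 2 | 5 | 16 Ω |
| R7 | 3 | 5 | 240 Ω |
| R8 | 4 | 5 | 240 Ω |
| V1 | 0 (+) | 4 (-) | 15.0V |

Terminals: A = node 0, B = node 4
Nodal analysis, taking node 4 as the 0 V reference.
Source V1 fixes V_0 = 15 V.
KCL at each unknown node (sum of currents leaving = 0; resistances in Ω):
  Node 1: (V_1 - 15)/18000 + (V_1 - V_2)/6800 + (V_1 - V_5)/27000 = 0
  Node 2: (V_2 - V_1)/6800 + (V_2 - V_3)/560 + (V_2 - V_5)/16 = 0
  Node 3: (V_3 - V_2)/560 + (V_3 - 0)/240 + (V_3 - V_5)/240 = 0
  Node 5: (V_5 - V_1)/27000 + (V_5 - V_2)/16 + (V_5 - V_3)/240 + (V_5 - 0)/240 = 0
Collecting terms (coefficients in siemens):
  0.0002397·V_1 - 0.0001471·V_2 - 0.00003704·V_5 = 0.0008333
  0.06443·V_2 - 0.0001471·V_1 - 0.001786·V_3 - 0.0625·V_5 = 0
  0.01012·V_3 - 0.001786·V_2 - 0.004167·V_5 = 0
  0.07087·V_5 - 0.00003704·V_1 - 0.0625·V_2 - 0.004167·V_3 = 0
Solving these 4 simultaneous equations (Gaussian elimination) gives:
  V_1 = 3.555 V, V_2 = 0.1022 V, V_3 = 0.05728 V, V_5 = 0.09532 V
Power in each resistor, P = (ΔV)²/R:
  P_R1 = (15 - 3.555)²/18000 = 0.007277 W
  P_R2 = (3.555 - 0.1022)²/6800 = 0.001753 W
  P_R3 = (0.1022 - 0.05728)²/560 = 0.000003598 W
  P_R4 = (0.05728 - 0)²/240 = 0.00001367 W
  P_R5 = (3.555 - 0.09532)²/27000 = 0.0004432 W
  P_R6 = (0.1022 - 0.09532)²/16 = 0.000002925 W
  P_R7 = (0.05728 - 0.09532)²/240 = 0.000006031 W
  P_R8 = (0 - 0.09532)²/240 = 0.00003786 W
P_total = P_R1 + P_R2 + P_R3 + P_R4 + P_R5 + P_R6 + P_R7 + P_R8 = 0.009538 W

Final answer: 0.009538 W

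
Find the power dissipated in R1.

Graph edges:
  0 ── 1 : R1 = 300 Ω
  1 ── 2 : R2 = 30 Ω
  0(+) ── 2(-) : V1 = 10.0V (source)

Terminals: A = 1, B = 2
Nodal analysis, taking node 2 as the 0 V reference.
Source V1 fixes V_0 = 10 V.
KCL at each unknown node (sum of currents leaving = 0; resistances in Ω):
  Node 1: (V_1 - 10)/300 + (V_1 - 0)/30 = 0
Collecting terms: 0.03667 × V_1 = 0.03333  =>  V_1 = 0.9091 V
I_R1 = (V_0 - V_1)/R1 = (10 - 0.9091)/300 = 0.0303 A
P_R1 = I_R1² × R1 = (0.0303)² × 300 = 0.2755 W

Final answer: 0.2755 W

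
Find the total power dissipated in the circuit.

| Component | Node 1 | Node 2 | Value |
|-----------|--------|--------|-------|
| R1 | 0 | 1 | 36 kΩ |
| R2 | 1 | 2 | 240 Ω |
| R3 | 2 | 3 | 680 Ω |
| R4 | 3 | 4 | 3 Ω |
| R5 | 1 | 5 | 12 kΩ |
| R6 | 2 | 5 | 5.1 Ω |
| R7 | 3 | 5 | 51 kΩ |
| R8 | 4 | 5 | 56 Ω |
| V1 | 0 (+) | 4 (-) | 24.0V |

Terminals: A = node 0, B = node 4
Nodal analysis, taking node 4 as the 0 V reference.
Source V1 fixes V_0 = 24 V.
KCL at each unknown node (sum of currents leaving = 0; resistances in Ω):
  Node 1: (V_1 - 24)/36000 + (V_1 - V_2)/240 + (V_1 - V_5)/12000 = 0
  Node 2: (V_2 - V_1)/240 + (V_2 - V_3)/680 + (V_2 - V_5)/5.1 = 0
  Node 3: (V_3 - V_2)/680 + (V_3 - 0)/3 + (V_3 - V_5)/51000 = 0
  Node 5: (V_5 - V_1)/12000 + (V_5 - V_2)/5.1 + (V_5 - V_3)/51000 + (V_5 - 0)/56 = 0
Collecting terms (coefficients in siemens):
  0.004278·V_1 - 0.004167·V_2 - 0.00008333·V_5 = 0.0006667
  0.2017·V_2 - 0.004167·V_1 - 0.001471·V_3 - 0.1961·V_5 = 0
  0.3348·V_3 - 0.001471·V_2 - 0.00001961·V_5 = 0
  0.214·V_5 - 0.00008333·V_1 - 0.1961·V_2 - 0.00001961·V_3 = 0
Solving these 4 simultaneous equations (Gaussian elimination) gives:
  V_1 = 0.1925 V, V_2 = 0.03699 V, V_3 = 0.0001645 V, V_5 = 0.03396 V
Power in each resistor, P = (ΔV)²/R:
  P_R1 = (24 - 0.1925)²/36000 = 0.01574 W
  P_R2 = (0.1925 - 0.03699)²/240 = 0.0001008 W
  P_R3 = (0.03699 - 0.0001645)²/680 = 0.000001995 W
  P_R4 = (0.0001645 - 0)²/3 = 0.000000009016 W
  P_R5 = (0.1925 - 0.03396)²/12000 = 0.000002095 W
  P_R6 = (0.03699 - 0.03396)²/5.1 = 0.000001799 W
  P_R7 = (0.0001645 - 0.03396)²/51000 = 0.0000000224 W
  P_R8 = (0 - 0.03396)²/56 = 0.0000206 W
P_total = P_R1 + P_R2 + P_R3 + P_R4 + P_R5 + P_R6 + P_R7 + P_R8 = 0.01587 W

Final answer: 0.01587 W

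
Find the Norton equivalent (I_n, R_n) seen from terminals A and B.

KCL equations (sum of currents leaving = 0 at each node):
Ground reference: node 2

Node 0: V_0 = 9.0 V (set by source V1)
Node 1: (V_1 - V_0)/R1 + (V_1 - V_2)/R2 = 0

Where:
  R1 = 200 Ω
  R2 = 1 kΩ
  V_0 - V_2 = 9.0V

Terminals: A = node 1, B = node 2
Find the Thévenin equivalent first; then I_n = V_th/R_th and R_n = R_th.
Step 1 — V_th is the open-circuit voltage V_A - V_B (nothing connected across the terminals).
Nodal analysis, taking node 2 as the 0 V reference.
Source V1 fixes V_0 = 9 V.
KCL at each unknown node (sum of currents leaving = 0; resistances in Ω):
  Node 1: (V_1 - 9)/200 + (V_1 - 0)/1000 = 0
Collecting terms: 0.006 × V_1 = 0.045  =>  V_1 = 7.5 V
V_th = V_1 - V_2 = 7.5 - 0 = 7.5 V
Step 2 — R_th: zero the source — replace V1 by a short circuit (node 2 merges into node 0) — and find the resistance seen between A (node 1) and B (node 0).
Reduce the network between node 1 (A) and node 0 (B) by series/parallel combination:
  Rp1 = R1 ‖ R2 (parallel, both between nodes 0 and 1) = 1/(1/200 + 1/1000) = 166.7 Ω
R_th = 166.7 Ω
I_n = V_th/R_th = 7.5/166.7 = 0.045 A, and R_n = R_th = 166.7 Ω

Final answer: I_n = 0.045 A, R_n = 166.7 Ω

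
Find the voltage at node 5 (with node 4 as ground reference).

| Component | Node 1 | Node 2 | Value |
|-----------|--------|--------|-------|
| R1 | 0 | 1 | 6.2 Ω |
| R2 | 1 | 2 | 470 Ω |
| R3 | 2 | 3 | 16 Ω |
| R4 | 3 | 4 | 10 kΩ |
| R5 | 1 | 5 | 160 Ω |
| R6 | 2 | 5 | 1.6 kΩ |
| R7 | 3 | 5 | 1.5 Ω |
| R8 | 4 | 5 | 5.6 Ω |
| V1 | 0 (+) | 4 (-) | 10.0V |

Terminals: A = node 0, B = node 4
Nodal analysis, taking node 4 as the 0 V reference.
Source V1 fixes V_0 = 10 V.
KCL at each unknown node (sum of currents leaving = 0; resistances in Ω):
  Node 1: (V_1 - 10)/6.2 + (V_1 - V_2)/470 + (V_1 - V_5)/160 = 0
  Node 2: (V_2 - V_1)/470 + (V_2 - V_3)/16 + (V_2 - V_5)/1600 = 0
  Node 3: (V_3 - V_2)/16 + (V_3 - 0)/10000 + (V_3 - V_5)/1.5 = 0
  Node 5: (V_5 - V_1)/160 + (V_5 - V_2)/1600 + (V_5 - V_3)/1.5 + (V_5 - 0)/5.6 = 0
Collecting terms (coefficients in siemens):
  0.1697·V_1 - 0.002128·V_2 - 0.00625·V_5 = 1.613
  0.06525·V_2 - 0.002128·V_1 - 0.0625·V_3 - 0.000625·V_5 = 0
  0.7293·V_3 - 0.0625·V_2 - 0.6667·V_5 = 0
  0.8521·V_5 - 0.00625·V_1 - 0.000625·V_2 - 0.6667·V_3 = 0
Solving these 4 simultaneous equations (Gaussian elimination) gives:
  V_1 = 9.531 V, V_2 = 0.7467 V, V_3 = 0.4509 V, V_5 = 0.4232 V
The requested potential is V_5 = 0.4232 V.

Final answer: V_5 = 0.4232 V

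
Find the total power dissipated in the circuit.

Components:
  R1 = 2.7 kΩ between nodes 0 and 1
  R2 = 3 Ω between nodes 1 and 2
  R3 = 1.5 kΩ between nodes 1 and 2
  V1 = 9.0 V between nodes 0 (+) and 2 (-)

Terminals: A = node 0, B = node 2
Nodal analysis, taking node 2 as the 0 V reference.
Source V1 fixes V_0 = 9 V.
KCL at each unknown node (sum of currents leaving = 0; resistances in Ω):
  Node 1: (V_1 - 9)/2700 + (V_1 - 0)/3 + (V_1 - 0)/1500 = 0
Collecting terms: 0.3344 × V_1 = 0.003333  =>  V_1 = 0.009969 V
Power in each resistor, P = (ΔV)²/R:
  P_R1 = (9 - 0.009969)²/2700 = 0.02993 W
  P_R2 = (0.009969 - 0)²/3 = 0.00003313 W
  P_R3 = (0.009969 - 0)²/1500 = 0.00000006625 W
P_total = P_R1 + P_R2 + P_R3 = 0.02997 W

Final answer: 0.02997 W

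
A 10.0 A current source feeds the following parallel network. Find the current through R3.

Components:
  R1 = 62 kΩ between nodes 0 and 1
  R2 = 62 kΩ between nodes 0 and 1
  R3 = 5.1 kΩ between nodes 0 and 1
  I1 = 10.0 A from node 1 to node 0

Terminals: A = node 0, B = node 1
All resistors sit directly between nodes 0 and 1, so they are in parallel and share one voltage V; the full source current 10 A splits among them.
1/R_par = 1/62000 + 1/62000 + 1/5100 = 0.0002283 S  =>  R_par = 4380 Ω
V = I × R_par = 10 × 4380 = 43800 V
I_R3 = V/R3 = 43800/5100 = 8.587 A

Final answer: 8.587 A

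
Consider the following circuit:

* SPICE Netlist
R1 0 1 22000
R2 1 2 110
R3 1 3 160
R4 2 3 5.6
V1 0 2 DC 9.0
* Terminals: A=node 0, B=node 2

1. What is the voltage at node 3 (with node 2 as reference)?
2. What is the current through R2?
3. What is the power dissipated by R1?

Nodal analysis, taking node 2 as the 0 V reference.
Source V1 fixes V_0 = 9 V.
KCL at each unknown node (sum of currents leaving = 0; resistances in Ω):
  Node 1: (V_1 - 9)/22000 + (V_1 - 0)/110 + (V_1 - V_3)/160 = 0
  Node 3: (V_3 - V_1)/160 + (V_3 - 0)/5.6 = 0
Collecting terms (coefficients in siemens):
  0.01539·V_1 - 0.00625·V_3 = 0.0004091
  0.1848·V_3 - 0.00625·V_1 = 0
Determinant D = (0.01539)(0.1848) - (-0.00625)(-0.00625) = 0.002805
V_1 = [(0.0004091)(0.1848) - (-0.00625)(0)]/D = 0.02696 V
V_3 = [(0.01539)(0) - (0.0004091)(-0.00625)]/D = 0.0009116 V
Part 1:
  Read off the nodal solution: V_3 = 0.0009116 V
Part 2:
  I_R2 = (V_1 - V_2)/R2 = (0.02696 - 0)/110 = 0.0002451 A
  Magnitude: I_R2 = 0.0002451 A
Part 3:
  I_R1 = (V_0 - V_1)/R1 = (9 - 0.02696)/22000 = 0.0004079 A
  P_R1 = I_R1² × R1 = (0.0004079)² × 22000 = 0.00366 W

Final answers:
1. V_3 = 0.0009116 V
2. I_R2 = 0.0002451 A
3. P_R1 = 0.00366 W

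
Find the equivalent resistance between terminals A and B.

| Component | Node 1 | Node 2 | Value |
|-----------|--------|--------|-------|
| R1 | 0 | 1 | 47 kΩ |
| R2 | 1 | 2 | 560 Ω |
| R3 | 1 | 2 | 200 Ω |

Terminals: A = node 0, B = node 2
Reduce the network between node 0 (A) and node 2 (B) by series/parallel combination:
  Rp1 = R2 ‖ R3 (parallel, both between nodes 1 and 2) = 1/(1/560 + 1/200) = 147.4 Ω
  Rs1 = R1 + Rp1 (series, joined only at node 1) = 47000 + 147.4 = 47150 Ω
R_eq = 47.15 kΩ

Final answer: 47.15 kΩ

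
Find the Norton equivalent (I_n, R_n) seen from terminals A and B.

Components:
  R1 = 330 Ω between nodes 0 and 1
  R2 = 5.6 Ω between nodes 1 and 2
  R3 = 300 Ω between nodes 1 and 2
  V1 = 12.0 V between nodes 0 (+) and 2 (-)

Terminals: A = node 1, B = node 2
Find the Thévenin equivalent first; then I_n = V_th/R_th and R_n = R_th.
Step 1 — V_th is the open-circuit voltage V_A - V_B (nothing connected across the terminals).
Nodal analysis, taking node 2 as the 0 V reference.
Source V1 fixes V_0 = 12 V.
KCL at each unknown node (sum of currents leaving = 0; resistances in Ω):
  Node 1: (V_1 - 12)/330 + (V_1 - 0)/5.6 + (V_1 - 0)/300 = 0
Collecting terms: 0.1849 × V_1 = 0.03636  =>  V_1 = 0.1966 V
V_th = V_1 - V_2 = 0.1966 - 0 = 0.1966 V
Step 2 — R_th: zero the source — replace V1 by a short circuit (node 2 merges into node 0) — and find the resistance seen between A (node 1) and B (node 0).
Reduce the network between node 1 (A) and node 0 (B) by series/parallel combination:
  Rp1 = R1 ‖ R2 ‖ R3 (parallel, all between nodes 0 and 1) = 1/(1/330 + 1/5.6 + 1/300) = 5.407 Ω
R_th = 5.407 Ω
I_n = V_th/R_th = 0.1966/5.407 = 0.03636 A, and R_n = R_th = 5.407 Ω

Final answer: I_n = 0.03636 A, R_n = 5.407 Ω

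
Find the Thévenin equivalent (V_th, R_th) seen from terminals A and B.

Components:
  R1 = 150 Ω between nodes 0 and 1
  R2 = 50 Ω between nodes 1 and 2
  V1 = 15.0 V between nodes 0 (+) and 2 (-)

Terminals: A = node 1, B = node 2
Step 1 — V_th is the open-circuit voltage V_A - V_B (nothing connected across the terminals).
Nodal analysis, taking node 2 as the 0 V reference.
Source V1 fixes V_0 = 15 V.
KCL at each unknown node (sum of currents leaving = 0; resistances in Ω):
  Node 1: (V_1 - 15)/150 + (V_1 - 0)/50 = 0
Collecting terms: 0.02667 × V_1 = 0.1  =>  V_1 = 3.75 V
V_th = V_1 - V_2 = 3.75 - 0 = 3.75 V
Step 2 — R_th: zero the source — replace V1 by a short circuit (node 2 merges into node 0) — and find the resistance seen between A (node 1) and B (node 0).
Reduce the network between node 1 (A) and node 0 (B) by series/parallel combination:
  Rp1 = R1 ‖ R2 (parallel, both between nodes 0 and 1) = 1/(1/150 + 1/50) = 37.5 Ω
R_th = 37.5 Ω

Final answer: V_th = 3.75 V, R_th = 37.5 Ω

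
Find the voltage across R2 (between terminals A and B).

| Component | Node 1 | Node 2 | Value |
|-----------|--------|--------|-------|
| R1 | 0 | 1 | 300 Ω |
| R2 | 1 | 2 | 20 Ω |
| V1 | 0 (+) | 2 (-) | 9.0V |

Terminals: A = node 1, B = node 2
R1 and R2 are in series across V1 (node 0 → node 1 → node 2), and the output A–B is taken across R2, so this is a voltage divider.
Series current: I = V1/(R1 + R2) = 9/(300 + 20) = 9/320 = 0.02813 A
V_R2 = I × R2 = V1 × R2/(R1 + R2) = 9 × 20/320 = 0.5625 V

Final answer: 0.5625 V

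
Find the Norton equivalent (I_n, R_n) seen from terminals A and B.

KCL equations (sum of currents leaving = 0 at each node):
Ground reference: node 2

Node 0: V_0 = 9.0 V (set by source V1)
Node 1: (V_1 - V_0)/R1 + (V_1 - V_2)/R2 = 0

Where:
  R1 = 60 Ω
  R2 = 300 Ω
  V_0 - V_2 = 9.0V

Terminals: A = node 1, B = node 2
Find the Thévenin equivalent first; then I_n = V_th/R_th and R_n = R_th.
Step 1 — V_th is the open-circuit voltage V_A - V_B (nothing connected across the terminals).
Nodal analysis, taking node 2 as the 0 V reference.
Source V1 fixes V_0 = 9 V.
KCL at each unknown node (sum of currents leaving = 0; resistances in Ω):
  Node 1: (V_1 - 9)/60 + (V_1 - 0)/300 = 0
Collecting terms: 0.02 × V_1 = 0.15  =>  V_1 = 7.5 V
V_th = V_1 - V_2 = 7.5 - 0 = 7.5 V
Step 2 — R_th: zero the source — replace V1 by a short circuit (node 2 merges into node 0) — and find the resistance seen between A (node 1) and B (node 0).
Reduce the network between node 1 (A) and node 0 (B) by series/parallel combination:
  Rp1 = R1 ‖ R2 (parallel, both between nodes 0 and 1) = 1/(1/60 + 1/300) = 50 Ω
R_th = 50 Ω
I_n = V_th/R_th = 7.5/50 = 0.15 A, and R_n = R_th = 50 Ω

Final answer: I_n = 0.15 A, R_n = 50 Ω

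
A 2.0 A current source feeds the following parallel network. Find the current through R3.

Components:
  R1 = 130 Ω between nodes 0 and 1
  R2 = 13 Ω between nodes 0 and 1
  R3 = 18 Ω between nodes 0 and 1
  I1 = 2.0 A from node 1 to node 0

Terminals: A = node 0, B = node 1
All resistors sit directly between nodes 0 and 1, so they are in parallel and share one voltage V; the full source current 2 A splits among them.
1/R_par = 1/130 + 1/13 + 1/18 = 0.1402 S  =>  R_par = 7.134 Ω
V = I × R_par = 2 × 7.134 = 14.27 V
I_R3 = V/R3 = 14.27/18 = 0.7927 A

Final answer: 0.7927 A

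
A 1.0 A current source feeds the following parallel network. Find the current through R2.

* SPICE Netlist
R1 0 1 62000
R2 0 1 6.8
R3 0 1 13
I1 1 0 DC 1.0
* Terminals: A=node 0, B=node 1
All resistors sit directly between nodes 0 and 1, so they are in parallel and share one voltage V; the full source current 1 A splits among them.
1/R_par = 1/62000 + 1/6.8 + 1/13 = 0.224 S  =>  R_par = 4.464 Ω
V = I × R_par = 1 × 4.464 = 4.464 V
I_R2 = V/R2 = 4.464/6.8 = 0.6565 A

Final answer: 0.6565 A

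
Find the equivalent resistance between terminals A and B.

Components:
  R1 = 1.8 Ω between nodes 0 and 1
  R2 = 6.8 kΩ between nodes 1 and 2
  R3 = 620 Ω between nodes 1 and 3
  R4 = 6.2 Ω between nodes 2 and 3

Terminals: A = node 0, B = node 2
Reduce the network between node 0 (A) and node 2 (B) by series/parallel combination:
  Rs1 = R3 + R4 (series, joined only at node 3) = 620 + 6.2 = 626.2 Ω
  Rp1 = R2 ‖ Rs1 (parallel, both between nodes 1 and 2) = 1/(1/6800 + 1/626.2) = 573.4 Ω
  Rs2 = R1 + Rp1 (series, joined only at node 1) = 1.8 + 573.4 = 575.2 Ω
R_eq = 575.2 Ω

Final answer: 575.2 Ω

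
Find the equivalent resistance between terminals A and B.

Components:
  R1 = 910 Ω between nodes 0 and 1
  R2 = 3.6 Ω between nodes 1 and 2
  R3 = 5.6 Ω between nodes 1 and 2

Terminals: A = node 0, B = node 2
Reduce the network between node 0 (A) and node 2 (B) by series/parallel combination:
  Rp1 = R2 ‖ R3 (parallel, both between nodes 1 and 2) = 1/(1/3.6 + 1/5.6) = 2.191 Ω
  Rs1 = R1 + Rp1 (series, joined only at node 1) = 910 + 2.191 = 912.2 Ω
R_eq = 912.2 Ω

Final answer: 912.2 Ω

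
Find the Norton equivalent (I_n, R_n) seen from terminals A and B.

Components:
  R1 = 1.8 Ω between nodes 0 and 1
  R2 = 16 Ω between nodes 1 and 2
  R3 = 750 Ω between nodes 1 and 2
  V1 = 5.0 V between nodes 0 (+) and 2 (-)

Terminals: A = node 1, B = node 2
Find the Thévenin equivalent first; then I_n = V_th/R_th and R_n = R_th.
Step 1 — V_th is the open-circuit voltage V_A - V_B (nothing connected across the terminals).
Nodal analysis, taking node 2 as the 0 V reference.
Source V1 fixes V_0 = 5 V.
KCL at each unknown node (sum of currents leaving = 0; resistances in Ω):
  Node 1: (V_1 - 5)/1.8 + (V_1 - 0)/16 + (V_1 - 0)/750 = 0
Collecting terms: 0.6194 × V_1 = 2.778  =>  V_1 = 4.485 V
V_th = V_1 - V_2 = 4.485 - 0 = 4.485 V
Step 2 — R_th: zero the source — replace V1 by a short circuit (node 2 merges into node 0) — and find the resistance seen between A (node 1) and B (node 0).
Reduce the network between node 1 (A) and node 0 (B) by series/parallel combination:
  Rp1 = R1 ‖ R2 ‖ R3 (parallel, all between nodes 0 and 1) = 1/(1/1.8 + 1/16 + 1/750) = 1.614 Ω
R_th = 1.614 Ω
I_n = V_th/R_th = 4.485/1.614 = 2.778 A, and R_n = R_th = 1.614 Ω

Final answer: I_n = 2.778 A, R_n = 1.614 Ω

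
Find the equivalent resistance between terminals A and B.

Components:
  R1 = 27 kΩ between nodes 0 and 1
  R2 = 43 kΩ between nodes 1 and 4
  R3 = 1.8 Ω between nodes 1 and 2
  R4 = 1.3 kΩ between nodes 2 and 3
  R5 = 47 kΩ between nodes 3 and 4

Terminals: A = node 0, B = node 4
Reduce the network between node 0 (A) and node 4 (B) by series/parallel combination:
  Rs1 = R3 + R4 (series, joined only at node 2) = 1.8 + 1300 = 1302 Ω
  Rs2 = R5 + Rs1 (series, joined only at node 3) = 47000 + 1302 = 48300 Ω
  Rp1 = R2 ‖ Rs2 (parallel, both between nodes 1 and 4) = 1/(1/43000 + 1/48300) = 22750 Ω
  Rs3 = R1 + Rp1 (series, joined only at node 1) = 27000 + 22750 = 49750 Ω
R_eq = 49.75 kΩ

Final answer: 49.75 kΩ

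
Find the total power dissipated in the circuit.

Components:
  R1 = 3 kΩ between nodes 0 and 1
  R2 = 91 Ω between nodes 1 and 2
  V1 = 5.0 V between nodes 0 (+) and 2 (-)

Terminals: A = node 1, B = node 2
Nodal analysis, taking node 2 as the 0 V reference.
Source V1 fixes V_0 = 5 V.
KCL at each unknown node (sum of currents leaving = 0; resistances in Ω):
  Node 1: (V_1 - 5)/3000 + (V_1 - 0)/91 = 0
Collecting terms: 0.01132 × V_1 = 0.001667  =>  V_1 = 0.1472 V
Power in each resistor, P = (ΔV)²/R:
  P_R1 = (5 - 0.1472)²/3000 = 0.00785 W
  P_R2 = (0.1472 - 0)²/91 = 0.0002381 W
P_total = P_R1 + P_R2 = 0.008088 W

Final answer: 0.008088 W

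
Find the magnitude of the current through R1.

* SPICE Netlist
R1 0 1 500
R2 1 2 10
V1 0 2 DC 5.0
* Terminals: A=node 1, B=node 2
Nodal analysis, taking node 2 as the 0 V reference.
Source V1 fixes V_0 = 5 V.
KCL at each unknown node (sum of currents leaving = 0; resistances in Ω):
  Node 1: (V_1 - 5)/500 + (V_1 - 0)/10 = 0
Collecting terms: 0.102 × V_1 = 0.01  =>  V_1 = 0.09804 V
I_R1 = (V_0 - V_1)/R1 = (5 - 0.09804)/500 = 0.009804 A
|I_R1| = 0.009804 A

Final answer: |I_R1| = 0.009804 A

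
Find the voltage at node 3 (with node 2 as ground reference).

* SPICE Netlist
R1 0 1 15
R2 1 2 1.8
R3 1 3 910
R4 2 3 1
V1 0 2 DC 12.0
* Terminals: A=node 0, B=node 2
Nodal analysis, taking node 2 as the 0 V reference.
Source V1 fixes V_0 = 12 V.
KCL at each unknown node (sum of currents leaving = 0; resistances in Ω):
  Node 1: (V_1 - 12)/15 + (V_1 - 0)/1.8 + (V_1 - V_3)/910 = 0
  Node 3: (V_3 - V_1)/910 + (V_3 - 0)/1 = 0
Collecting terms (coefficients in siemens):
  0.6233·V_1 - 0.001099·V_3 = 0.8
  1.001·V_3 - 0.001099·V_1 = 0
Determinant D = (0.6233)(1.001) - (-0.001099)(-0.001099) = 0.624
V_1 = [(0.8)(1.001) - (-0.001099)(0)]/D = 1.283 V
V_3 = [(0.6233)(0) - (0.8)(-0.001099)]/D = 0.001409 V
The requested potential is V_3 = 0.001409 V.

Final answer: V_3 = 0.001409 V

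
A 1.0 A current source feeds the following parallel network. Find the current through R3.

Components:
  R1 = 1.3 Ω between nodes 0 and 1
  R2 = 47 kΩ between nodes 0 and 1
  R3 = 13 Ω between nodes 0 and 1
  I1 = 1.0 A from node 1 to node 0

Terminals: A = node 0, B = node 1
All resistors sit directly between nodes 0 and 1, so they are in parallel and share one voltage V; the full source current 1 A splits among them.
1/R_par = 1/1.3 + 1/47000 + 1/13 = 0.8462 S  =>  R_par = 1.182 Ω
V = I × R_par = 1 × 1.182 = 1.182 V
I_R3 = V/R3 = 1.182/13 = 0.09091 A

Final answer: 0.09091 A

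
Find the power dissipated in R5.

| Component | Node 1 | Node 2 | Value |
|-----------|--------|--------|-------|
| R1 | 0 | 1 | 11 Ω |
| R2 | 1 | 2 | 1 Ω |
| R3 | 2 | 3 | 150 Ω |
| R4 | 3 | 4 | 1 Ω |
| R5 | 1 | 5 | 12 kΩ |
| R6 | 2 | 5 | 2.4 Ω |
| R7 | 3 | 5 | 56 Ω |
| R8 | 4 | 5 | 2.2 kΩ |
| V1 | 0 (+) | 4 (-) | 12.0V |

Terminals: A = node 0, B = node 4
Nodal analysis, taking node 4 as the 0 V reference.
Source V1 fixes V_0 = 12 V.
KCL at each unknown node (sum of currents leaving = 0; resistances in Ω):
  Node 1: (V_1 - 12)/11 + (V_1 - V_2)/1 + (V_1 - V_5)/12000 = 0
  Node 2: (V_2 - V_1)/1 + (V_2 - V_3)/150 + (V_2 - V_5)/2.4 = 0
  Node 3: (V_3 - V_2)/150 + (V_3 - 0)/1 + (V_3 - V_5)/56 = 0
  Node 5: (V_5 - V_1)/12000 + (V_5 - V_2)/2.4 + (V_5 - V_3)/56 + (V_5 - 0)/2200 = 0
Collecting terms (coefficients in siemens):
  1.091·V_1 - 1·V_2 - 0.00008333·V_5 = 1.091
  1.423·V_2 - 1·V_1 - 0.006667·V_3 - 0.4167·V_5 = 0
  1.025·V_3 - 0.006667·V_2 - 0.01786·V_5 = 0
  0.4351·V_5 - 0.00008333·V_1 - 0.4167·V_2 - 0.01786·V_3 = 0
Solving these 4 simultaneous equations (Gaussian elimination) gives:
  V_1 = 9.568 V, V_2 = 9.347 V, V_3 = 0.217 V, V_5 = 8.962 V
I_R5 = (V_1 - V_5)/R5 = (9.568 - 8.962)/12000 = 0.00005046 A
P_R5 = I_R5² × R5 = (0.00005046)² × 12000 = 0.00003055 W

Final answer: 3.055e-05 W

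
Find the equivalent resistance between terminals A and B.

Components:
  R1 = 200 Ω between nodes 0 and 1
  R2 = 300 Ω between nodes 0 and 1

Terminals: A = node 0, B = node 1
Reduce the network between node 0 (A) and node 1 (B) by series/parallel combination:
  Rp1 = R1 ‖ R2 (parallel, both between nodes 0 and 1) = 1/(1/200 + 1/300) = 120 Ω
R_eq = 120 Ω

Final answer: 120 Ω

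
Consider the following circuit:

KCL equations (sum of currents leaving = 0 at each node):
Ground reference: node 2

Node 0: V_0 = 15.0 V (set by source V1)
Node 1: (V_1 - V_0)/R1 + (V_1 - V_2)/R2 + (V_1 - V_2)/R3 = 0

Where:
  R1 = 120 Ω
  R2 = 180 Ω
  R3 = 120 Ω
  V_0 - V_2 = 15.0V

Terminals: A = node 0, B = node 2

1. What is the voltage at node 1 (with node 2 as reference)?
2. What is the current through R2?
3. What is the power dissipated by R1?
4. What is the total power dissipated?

Nodal analysis, taking node 2 as the 0 V reference.
Source V1 fixes V_0 = 15 V.
KCL at each unknown node (sum of currents leaving = 0; resistances in Ω):
  Node 1: (V_1 - 15)/120 + (V_1 - 0)/180 + (V_1 - 0)/120 = 0
Collecting terms: 0.02222 × V_1 = 0.125  =>  V_1 = 5.625 V
Part 1:
  Read off the nodal solution: V_1 = 5.625 V
Part 2:
  I_R2 = (V_1 - V_2)/R2 = (5.625 - 0)/180 = 0.03125 A
  Magnitude: I_R2 = 0.03125 A
Part 3:
  I_R1 = (V_0 - V_1)/R1 = (15 - 5.625)/120 = 0.07812 A
  P_R1 = I_R1² × R1 = (0.07812)² × 120 = 0.7324 W
Part 4:
  Power in each resistor, P = (ΔV)²/R:
    P_R1 = (15 - 5.625)²/120 = 0.7324 W
    P_R2 = (5.625 - 0)²/180 = 0.1758 W
    P_R3 = (5.625 - 0)²/120 = 0.2637 W
  P_total = P_R1 + P_R2 + P_R3 = 1.172 W

Final answers:
1. V_1 = 5.625 V
2. I_R2 = 0.03125 A
3. P_R1 = 0.7324 W
4. P_total = 1.172 W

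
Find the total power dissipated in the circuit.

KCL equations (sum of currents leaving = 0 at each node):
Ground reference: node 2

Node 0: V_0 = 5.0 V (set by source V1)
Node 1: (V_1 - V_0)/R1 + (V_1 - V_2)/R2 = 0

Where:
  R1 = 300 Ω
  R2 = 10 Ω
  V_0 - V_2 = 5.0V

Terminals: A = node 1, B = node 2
Nodal analysis, taking node 2 as the 0 V reference.
Source V1 fixes V_0 = 5 V.
KCL at each unknown node (sum of currents leaving = 0; resistances in Ω):
  Node 1: (V_1 - 5)/300 + (V_1 - 0)/10 = 0
Collecting terms: 0.1033 × V_1 = 0.01667  =>  V_1 = 0.1613 V
Power in each resistor, P = (ΔV)²/R:
  P_R1 = (5 - 0.1613)²/300 = 0.07804 W
  P_R2 = (0.1613 - 0)²/10 = 0.002601 W
P_total = P_R1 + P_R2 = 0.08065 W

Final answer: 0.08065 W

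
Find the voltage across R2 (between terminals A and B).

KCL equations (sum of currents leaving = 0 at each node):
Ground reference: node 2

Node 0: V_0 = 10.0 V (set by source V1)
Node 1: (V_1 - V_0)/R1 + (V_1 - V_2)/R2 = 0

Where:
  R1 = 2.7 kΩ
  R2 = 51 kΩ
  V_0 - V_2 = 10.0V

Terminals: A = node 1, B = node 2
R1 and R2 are in series across V1 (node 0 → node 1 → node 2), and the output A–B is taken across R2, so this is a voltage divider.
Series current: I = V1/(R1 + R2) = 10/(2700 + 51000) = 10/53700 = 0.0001862 A
V_R2 = I × R2 = V1 × R2/(R1 + R2) = 10 × 51000/53700 = 9.497 V

Final answer: 9.497 V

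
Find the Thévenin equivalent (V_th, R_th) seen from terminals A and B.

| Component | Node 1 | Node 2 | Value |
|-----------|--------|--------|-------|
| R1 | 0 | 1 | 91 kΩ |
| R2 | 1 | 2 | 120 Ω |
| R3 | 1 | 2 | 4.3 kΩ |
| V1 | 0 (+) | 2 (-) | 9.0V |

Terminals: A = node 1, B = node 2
Step 1 — V_th is the open-circuit voltage V_A - V_B (nothing connected across the terminals).
Nodal analysis, taking node 2 as the 0 V reference.
Source V1 fixes V_0 = 9 V.
KCL at each unknown node (sum of currents leaving = 0; resistances in Ω):
  Node 1: (V_1 - 9)/91000 + (V_1 - 0)/120 + (V_1 - 0)/4300 = 0
Collecting terms: 0.008577 × V_1 = 0.0000989  =>  V_1 = 0.01153 V
V_th = V_1 - V_2 = 0.01153 - 0 = 0.01153 V
Step 2 — R_th: zero the source — replace V1 by a short circuit (node 2 merges into node 0) — and find the resistance seen between A (node 1) and B (node 0).
Reduce the network between node 1 (A) and node 0 (B) by series/parallel combination:
  Rp1 = R1 ‖ R2 ‖ R3 (parallel, all between nodes 0 and 1) = 1/(1/91000 + 1/120 + 1/4300) = 116.6 Ω
R_th = 116.6 Ω

Final answer: V_th = 0.01153 V, R_th = 116.6 Ω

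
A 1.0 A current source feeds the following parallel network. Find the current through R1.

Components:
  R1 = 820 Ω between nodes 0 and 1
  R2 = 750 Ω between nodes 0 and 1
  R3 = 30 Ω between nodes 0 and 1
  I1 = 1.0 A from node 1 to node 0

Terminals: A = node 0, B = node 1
All resistors sit directly between nodes 0 and 1, so they are in parallel and share one voltage V; the full source current 1 A splits among them.
1/R_par = 1/820 + 1/750 + 1/30 = 0.03589 S  =>  R_par = 27.87 Ω
V = I × R_par = 1 × 27.87 = 27.87 V
I_R1 = V/R1 = 27.87/820 = 0.03398 A

Final answer: 0.03398 A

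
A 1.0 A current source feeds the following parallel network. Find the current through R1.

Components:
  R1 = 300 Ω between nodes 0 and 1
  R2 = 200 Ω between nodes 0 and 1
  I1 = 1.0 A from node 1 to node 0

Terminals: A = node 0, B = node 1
All resistors sit directly between nodes 0 and 1, so they are in parallel and share one voltage V; the full source current 1 A splits among them.
1/R_par = 1/300 + 1/200 = 0.008333 S  =>  R_par = 120 Ω
V = I × R_par = 1 × 120 = 120 V
I_R1 = V/R1 = 120/300 = 0.4 A

Final answer: 0.4 A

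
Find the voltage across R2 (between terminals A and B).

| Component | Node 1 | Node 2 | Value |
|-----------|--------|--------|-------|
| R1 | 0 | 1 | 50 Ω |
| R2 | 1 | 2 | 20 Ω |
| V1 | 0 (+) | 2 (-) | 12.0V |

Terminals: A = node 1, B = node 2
R1 and R2 are in series across V1 (node 0 → node 1 → node 2), and the output A–B is taken across R2, so this is a voltage divider.
Series current: I = V1/(R1 + R2) = 12/(50 + 20) = 12/70 = 0.1714 A
V_R2 = I × R2 = V1 × R2/(R1 + R2) = 12 × 20/70 = 3.429 V

Final answer: 3.429 V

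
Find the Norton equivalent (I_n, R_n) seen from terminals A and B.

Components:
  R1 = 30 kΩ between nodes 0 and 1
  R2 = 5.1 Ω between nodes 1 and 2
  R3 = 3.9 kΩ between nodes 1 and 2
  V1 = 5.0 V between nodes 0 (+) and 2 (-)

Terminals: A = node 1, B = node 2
Find the Thévenin equivalent first; then I_n = V_th/R_th and R_n = R_th.
Step 1 — V_th is the open-circuit voltage V_A - V_B (nothing connected across the terminals).
Nodal analysis, taking node 2 as the 0 V reference.
Source V1 fixes V_0 = 5 V.
KCL at each unknown node (sum of currents leaving = 0; resistances in Ω):
  Node 1: (V_1 - 5)/30000 + (V_1 - 0)/5.1 + (V_1 - 0)/3900 = 0
Collecting terms: 0.1964 × V_1 = 0.0001667  =>  V_1 = 0.0008487 V
V_th = V_1 - V_2 = 0.0008487 - 0 = 0.0008487 V
Step 2 — R_th: zero the source — replace V1 by a short circuit (node 2 merges into node 0) — and find the resistance seen between A (node 1) and B (node 0).
Reduce the network between node 1 (A) and node 0 (B) by series/parallel combination:
  Rp1 = R1 ‖ R2 ‖ R3 (parallel, all between nodes 0 and 1) = 1/(1/30000 + 1/5.1 + 1/3900) = 5.092 Ω
R_th = 5.092 Ω
I_n = V_th/R_th = 0.0008487/5.092 = 0.0001667 A, and R_n = R_th = 5.092 Ω

Final answer: I_n = 0.0001667 A, R_n = 5.092 Ω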